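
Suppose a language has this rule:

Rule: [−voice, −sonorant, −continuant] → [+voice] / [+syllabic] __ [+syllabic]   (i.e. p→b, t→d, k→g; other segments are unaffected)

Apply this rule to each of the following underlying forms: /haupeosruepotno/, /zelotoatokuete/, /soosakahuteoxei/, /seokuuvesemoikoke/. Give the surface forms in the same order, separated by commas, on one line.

haubeosruebotno, zelodoadoguede, soosagahudeoxei, seoguuvesemoigoge

/haupeosruepotno/: /p/ is a voiceless stop between vowels /u/ and /e/, so it voices to [b]. /p/ is a voiceless stop between vowels /e/ and /o/, so it voices to [b]. → [haubeosruebotno].
/zelotoatokuete/: /t/ is a voiceless stop between vowels /o/ and /o/, so it voices to [d]. /t/ is a voiceless stop between vowels /a/ and /o/, so it voices to [d]. /k/ is a voiceless stop between vowels /o/ and /u/, so it voices to [g]. /t/ is a voiceless stop between vowels /e/ and /e/, so it voices to [d]. → [zelodoadoguede].
/soosakahuteoxei/: /k/ is a voiceless stop between vowels /a/ and /a/, so it voices to [g]. /t/ is a voiceless stop between vowels /u/ and /e/, so it voices to [d]. → [soosagahudeoxei].
/seokuuvesemoikoke/: /k/ is a voiceless stop between vowels /o/ and /u/, so it voices to [g]. /k/ is a voiceless stop between vowels /i/ and /o/, so it voices to [g]. /k/ is a voiceless stop between vowels /o/ and /e/, so it voices to [g]. → [seoguuvesemoigoge].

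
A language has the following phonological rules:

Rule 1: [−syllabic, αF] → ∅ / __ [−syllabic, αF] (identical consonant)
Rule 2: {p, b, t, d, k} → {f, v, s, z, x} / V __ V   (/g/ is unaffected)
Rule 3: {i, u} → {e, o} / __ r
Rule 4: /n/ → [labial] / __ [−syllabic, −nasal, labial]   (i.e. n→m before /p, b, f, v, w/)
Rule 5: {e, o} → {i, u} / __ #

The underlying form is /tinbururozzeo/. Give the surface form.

timbororozeu

Rule 1 (degemination): /zz/ is a geminate; the first /z/ deletes. /tinbururozzeo/ → tinbururozeo.
Rule 2 (intervocalic spirantization): no segment meets the environment; /tinbururozeo/ is unchanged.
Rule 3 (pre-rhotic lowering): /u/ is a high vowel immediately before /r/, so it lowers to [o]. /u/ is a high vowel immediately before /r/, so it lowers to [o]. /tinbururozeo/ → tinbororozeo.
Rule 4 (nasal place assimilation): /n/ precedes the labial consonant /b/, so it assimilates in place to [m]. /tinbororozeo/ → timbororozeo.
Rule 5 (final vowel raising): /o/ is a mid vowel in word-final position, so it raises to [u]. /timbororozeo/ → timbororozeu.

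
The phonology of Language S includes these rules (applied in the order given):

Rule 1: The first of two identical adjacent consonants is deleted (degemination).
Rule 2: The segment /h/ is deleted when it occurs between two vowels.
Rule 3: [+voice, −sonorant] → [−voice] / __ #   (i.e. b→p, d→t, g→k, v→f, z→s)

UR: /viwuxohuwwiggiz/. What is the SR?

viwuxouwigis

Rule 1 (degemination): /ww/ is a geminate; the first /w/ deletes. /gg/ is a geminate; the first /g/ deletes. /viwuxohuwwiggiz/ → viwuxohuwigiz.
Rule 2 (intervocalic h-deletion): /h/ occurs between vowels /o/ and /u/, so it deletes. /viwuxohuwigiz/ → viwuxouwigiz.
Rule 3 (final devoicing): /z/ is a voiced obstruent in word-final position, so it devoices to [s]. /viwuxouwigiz/ → viwuxouwigis.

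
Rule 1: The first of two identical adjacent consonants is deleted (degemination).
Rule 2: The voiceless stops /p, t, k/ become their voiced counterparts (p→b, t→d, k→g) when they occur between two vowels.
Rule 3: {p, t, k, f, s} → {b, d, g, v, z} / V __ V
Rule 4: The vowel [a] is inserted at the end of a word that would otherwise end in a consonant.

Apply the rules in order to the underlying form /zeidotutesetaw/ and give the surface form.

Rule 1 (degemination): no segment meets the environment; /zeidotutesetaw/ is unchanged.
Rule 2 (intervocalic voicing): /t/ is a voiceless stop between vowels /o/ and /u/, so it voices to [d]. /t/ is a voiceless stop between vowels /u/ and /e/, so it voices to [d]. /t/ is a voiceless stop between vowels /e/ and /a/, so it voices to [d]. /zeidotutesetaw/ → zeidodudesedaw.
Rule 3 (intervocalic voicing): /s/ is a voiceless obstruent between vowels /e/ and /e/, so it voices to [z]. /zeidodudesedaw/ → zeidodudezedaw.
Rule 4 (final a-epenthesis): the form ends in the consonant /w/, so [a] is inserted word-finally. /zeidodudezedaw/ → zeidodudezedawa.

zeidodudezedawa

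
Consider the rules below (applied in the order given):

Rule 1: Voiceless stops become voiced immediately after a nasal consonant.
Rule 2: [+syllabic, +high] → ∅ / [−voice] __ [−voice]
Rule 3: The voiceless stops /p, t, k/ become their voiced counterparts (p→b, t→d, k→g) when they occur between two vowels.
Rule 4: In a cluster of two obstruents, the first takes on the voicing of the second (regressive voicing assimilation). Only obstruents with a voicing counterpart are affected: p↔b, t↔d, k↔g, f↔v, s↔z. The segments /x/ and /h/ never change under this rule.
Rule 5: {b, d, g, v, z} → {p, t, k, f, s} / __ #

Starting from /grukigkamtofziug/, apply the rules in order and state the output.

Rule 1 (post-nasal voicing): /t/ is a voiceless stop immediately after the nasal /m/, so it voices to [d]. /grukigkamtofziug/ → grukigkamdofziug.
Rule 2 (high vowel syncope): no segment meets the environment; /grukigkamdofziug/ is unchanged.
Rule 3 (intervocalic voicing): /k/ is a voiceless stop between vowels /u/ and /i/, so it voices to [g]. /grukigkamdofziug/ → grugigkamdofziug.
Rule 4 (regressive voicing assimilation): /g/ precedes the voiceless obstruent /k/, so it devoices to [k] by assimilation. /f/ precedes the voiced obstruent /z/, so it voices to [v] by assimilation. /grugigkamdofziug/ → grugikkamdovziug.
Rule 5 (final devoicing): /g/ is a voiced obstruent in word-final position, so it devoices to [k]. /grugikkamdovziug/ → grugikkamdovziuk.

grugikkamdovziuk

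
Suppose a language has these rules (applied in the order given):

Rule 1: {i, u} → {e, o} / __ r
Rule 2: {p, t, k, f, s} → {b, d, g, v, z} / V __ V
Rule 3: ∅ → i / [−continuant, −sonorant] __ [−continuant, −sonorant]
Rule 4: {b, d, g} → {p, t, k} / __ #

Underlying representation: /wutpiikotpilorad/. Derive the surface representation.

Rule 1 (pre-rhotic lowering): no segment meets the environment; /wutpiikotpilorad/ is unchanged.
Rule 2 (intervocalic voicing): /k/ is a voiceless obstruent between vowels /i/ and /o/, so it voices to [g]. /wutpiikotpilorad/ → wutpiigotpilorad.
Rule 3 (stop-cluster i-epenthesis): /t/ and /p/ form a stop–stop cluster, so [i] is inserted between them. /t/ and /p/ form a stop–stop cluster, so [i] is inserted between them. /wutpiigotpilorad/ → wutipiigotipilorad.
Rule 4 (final devoicing): /d/ is a voiced stop in word-final position, so it devoices to [t]. /wutipiigotipilorad/ → wutipiigotipilorat.

wutipiigotipilorat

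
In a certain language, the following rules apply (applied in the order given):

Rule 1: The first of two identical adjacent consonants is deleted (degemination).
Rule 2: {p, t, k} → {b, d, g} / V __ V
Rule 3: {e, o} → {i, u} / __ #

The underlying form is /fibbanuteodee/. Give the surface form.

Rule 1 (degemination): /bb/ is a geminate; the first /b/ deletes. /fibbanuteodee/ → fibanuteodee.
Rule 2 (intervocalic voicing): /t/ is a voiceless stop between vowels /u/ and /e/, so it voices to [d]. /fibanuteodee/ → fibanudeodee.
Rule 3 (final vowel raising): /e/ is a mid vowel in word-final position, so it raises to [i]. /fibanudeodee/ → fibanudeodei.

fibanudeodei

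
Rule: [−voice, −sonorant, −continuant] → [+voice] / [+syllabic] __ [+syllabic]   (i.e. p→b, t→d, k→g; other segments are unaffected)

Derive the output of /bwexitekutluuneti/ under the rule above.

bwexidegutluunedi

/t/ is a voiceless stop between vowels /i/ and /e/, so it voices to [d].
/k/ is a voiceless stop between vowels /e/ and /u/, so it voices to [g].
/t/ is a voiceless stop between vowels /e/ and /i/, so it voices to [d].
Surface form: [bwexidegutluunedi].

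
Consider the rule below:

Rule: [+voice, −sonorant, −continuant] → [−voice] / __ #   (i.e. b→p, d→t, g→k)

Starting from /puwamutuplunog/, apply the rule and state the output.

/g/ is a voiced stop in word-final position, so it devoices to [k].
Surface form: [puwamutuplunok].

puwamutuplunok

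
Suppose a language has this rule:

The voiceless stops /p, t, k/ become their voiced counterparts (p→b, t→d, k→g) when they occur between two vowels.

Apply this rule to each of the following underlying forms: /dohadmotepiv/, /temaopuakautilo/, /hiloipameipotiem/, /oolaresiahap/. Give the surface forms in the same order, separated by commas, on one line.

dohadmodebiv, temaobuagaudilo, hiloibameibodiem, oolaresiahap

/dohadmotepiv/: /t/ is a voiceless stop between vowels /o/ and /e/, so it voices to [d]. /p/ is a voiceless stop between vowels /e/ and /i/, so it voices to [b]. → [dohadmodebiv].
/temaopuakautilo/: /p/ is a voiceless stop between vowels /o/ and /u/, so it voices to [b]. /k/ is a voiceless stop between vowels /a/ and /a/, so it voices to [g]. /t/ is a voiceless stop between vowels /u/ and /i/, so it voices to [d]. → [temaobuagaudilo].
/hiloipameipotiem/: /p/ is a voiceless stop between vowels /i/ and /a/, so it voices to [b]. /p/ is a voiceless stop between vowels /i/ and /o/, so it voices to [b]. /t/ is a voiceless stop between vowels /o/ and /i/, so it voices to [d]. → [hiloibameibodiem].
/oolaresiahap/: the rule's environment is not met; surfaces unchanged as [oolaresiahap].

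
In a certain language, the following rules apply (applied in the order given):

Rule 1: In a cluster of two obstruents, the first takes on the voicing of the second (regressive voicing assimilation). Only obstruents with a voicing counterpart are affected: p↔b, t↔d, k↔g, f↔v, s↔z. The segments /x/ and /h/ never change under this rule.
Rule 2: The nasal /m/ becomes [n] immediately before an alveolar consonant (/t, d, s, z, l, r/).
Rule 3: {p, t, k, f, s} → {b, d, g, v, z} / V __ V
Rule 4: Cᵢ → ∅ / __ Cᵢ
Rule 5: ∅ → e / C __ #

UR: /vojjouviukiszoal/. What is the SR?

vojouviugizoale

Rule 1 (regressive voicing assimilation): /s/ precedes the voiced obstruent /z/, so it voices to [z] by assimilation. /vojjouviukiszoal/ → vojjouviukizzoal.
Rule 2 (nasal place assimilation): no segment meets the environment; /vojjouviukizzoal/ is unchanged.
Rule 3 (intervocalic voicing): /k/ is a voiceless obstruent between vowels /u/ and /i/, so it voices to [g]. /vojjouviukizzoal/ → vojjouviugizzoal.
Rule 4 (degemination): /jj/ is a geminate; the first /j/ deletes. /zz/ is a geminate; the first /z/ deletes. /vojjouviugizzoal/ → vojouviugizoal.
Rule 5 (final e-epenthesis): the form ends in the consonant /l/, so [e] is inserted word-finally. /vojouviugizoal/ → vojouviugizoale.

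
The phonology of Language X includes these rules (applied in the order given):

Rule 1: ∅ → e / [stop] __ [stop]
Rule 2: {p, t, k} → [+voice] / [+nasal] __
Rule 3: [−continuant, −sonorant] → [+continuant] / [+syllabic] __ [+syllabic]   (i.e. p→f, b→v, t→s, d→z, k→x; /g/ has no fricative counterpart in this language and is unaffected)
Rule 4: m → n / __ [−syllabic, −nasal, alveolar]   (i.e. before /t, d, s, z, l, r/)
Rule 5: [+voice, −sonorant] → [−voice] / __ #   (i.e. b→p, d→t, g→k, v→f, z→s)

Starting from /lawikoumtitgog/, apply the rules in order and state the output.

Rule 1 (stop-cluster e-epenthesis): /t/ and /g/ form a stop–stop cluster, so [e] is inserted between them. /lawikoumtitgog/ → lawikoumtitegog.
Rule 2 (post-nasal voicing): /t/ is a voiceless stop immediately after the nasal /m/, so it voices to [d]. /lawikoumtitegog/ → lawikoumditegog.
Rule 3 (intervocalic spirantization): /k/ is a stop between vowels /i/ and /o/, so it spirantizes to the fricative [x]. /t/ is a stop between vowels /i/ and /e/, so it spirantizes to the fricative [s]. /lawikoumditegog/ → lawixoumdisegog.
Rule 4 (nasal place assimilation): /m/ precedes the alveolar consonant /d/, so it assimilates in place to [n]. /lawixoumdisegog/ → lawixoundisegog.
Rule 5 (final devoicing): /g/ is a voiced obstruent in word-final position, so it devoices to [k]. /lawixoundisegog/ → lawixoundisegok.

lawixoundisegok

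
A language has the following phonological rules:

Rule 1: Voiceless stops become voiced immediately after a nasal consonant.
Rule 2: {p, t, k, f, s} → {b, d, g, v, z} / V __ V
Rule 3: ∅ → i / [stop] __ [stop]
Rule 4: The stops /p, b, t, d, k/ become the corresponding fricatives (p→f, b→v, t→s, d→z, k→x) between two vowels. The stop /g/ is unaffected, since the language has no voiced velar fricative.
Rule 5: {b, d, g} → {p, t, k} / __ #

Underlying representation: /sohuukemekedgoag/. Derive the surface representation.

Rule 1 (post-nasal voicing): no segment meets the environment; /sohuukemekedgoag/ is unchanged.
Rule 2 (intervocalic voicing): /k/ is a voiceless obstruent between vowels /u/ and /e/, so it voices to [g]. /k/ is a voiceless obstruent between vowels /e/ and /e/, so it voices to [g]. /sohuukemekedgoag/ → sohuugemegedgoag.
Rule 3 (stop-cluster i-epenthesis): /d/ and /g/ form a stop–stop cluster, so [i] is inserted between them. /sohuugemegedgoag/ → sohuugemegedigoag.
Rule 4 (intervocalic spirantization): /d/ is a stop between vowels /e/ and /i/, so it spirantizes to the fricative [z]. /sohuugemegedigoag/ → sohuugemegezigoag.
Rule 5 (final devoicing): /g/ is a voiced stop in word-final position, so it devoices to [k]. /sohuugemegezigoag/ → sohuugemegezigoak.

sohuugemegezigoak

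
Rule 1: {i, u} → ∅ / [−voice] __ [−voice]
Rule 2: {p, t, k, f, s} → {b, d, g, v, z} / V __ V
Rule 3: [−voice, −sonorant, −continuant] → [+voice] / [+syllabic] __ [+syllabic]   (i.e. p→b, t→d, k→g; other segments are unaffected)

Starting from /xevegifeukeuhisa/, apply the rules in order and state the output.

xevegiveugeuhsa

Rule 1 (high vowel syncope): /i/ is a high vowel flanked by voiceless consonants /h/ and /s/, so it deletes. /xevegifeukeuhisa/ → xevegifeukeuhsa.
Rule 2 (intervocalic voicing): /f/ is a voiceless obstruent between vowels /i/ and /e/, so it voices to [v]. /k/ is a voiceless obstruent between vowels /u/ and /e/, so it voices to [g]. /xevegifeukeuhsa/ → xevegiveugeuhsa.
Rule 3 (intervocalic voicing): no segment meets the environment; /xevegiveugeuhsa/ is unchanged.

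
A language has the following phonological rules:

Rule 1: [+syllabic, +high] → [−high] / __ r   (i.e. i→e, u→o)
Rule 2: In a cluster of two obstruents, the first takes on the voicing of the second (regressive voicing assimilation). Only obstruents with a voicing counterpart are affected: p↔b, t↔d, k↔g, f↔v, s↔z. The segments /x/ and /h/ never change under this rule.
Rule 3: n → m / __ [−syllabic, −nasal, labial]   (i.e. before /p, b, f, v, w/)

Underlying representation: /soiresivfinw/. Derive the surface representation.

soeresiffimw

Rule 1 (pre-rhotic lowering): /i/ is a high vowel immediately before /r/, so it lowers to [e]. /soiresivfinw/ → soeresivfinw.
Rule 2 (regressive voicing assimilation): /v/ precedes the voiceless obstruent /f/, so it devoices to [f] by assimilation. /soeresivfinw/ → soeresiffinw.
Rule 3 (nasal place assimilation): /n/ precedes the labial consonant /w/, so it assimilates in place to [m]. /soeresiffinw/ → soeresiffimw.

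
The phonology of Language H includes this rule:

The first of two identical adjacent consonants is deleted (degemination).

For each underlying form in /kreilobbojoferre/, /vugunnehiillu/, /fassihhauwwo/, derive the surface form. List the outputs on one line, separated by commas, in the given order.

kreilobojofere, vugunehiilu, fasihauwo

/kreilobbojoferre/: /bb/ is a geminate; the first /b/ deletes. /rr/ is a geminate; the first /r/ deletes. → [kreilobojofere].
/vugunnehiillu/: /nn/ is a geminate; the first /n/ deletes. /ll/ is a geminate; the first /l/ deletes. → [vugunehiilu].
/fassihhauwwo/: /ss/ is a geminate; the first /s/ deletes. /hh/ is a geminate; the first /h/ deletes. /ww/ is a geminate; the first /w/ deletes. → [fasihauwo].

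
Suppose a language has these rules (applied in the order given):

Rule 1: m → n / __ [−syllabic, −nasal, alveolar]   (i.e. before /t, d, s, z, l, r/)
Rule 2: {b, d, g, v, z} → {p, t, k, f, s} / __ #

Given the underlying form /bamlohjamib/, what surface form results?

Rule 1 (nasal place assimilation): /m/ precedes the alveolar consonant /l/, so it assimilates in place to [n]. /bamlohjamib/ → banlohjamib.
Rule 2 (final devoicing): /b/ is a voiced obstruent in word-final position, so it devoices to [p]. /banlohjamib/ → banlohjamip.

banlohjamip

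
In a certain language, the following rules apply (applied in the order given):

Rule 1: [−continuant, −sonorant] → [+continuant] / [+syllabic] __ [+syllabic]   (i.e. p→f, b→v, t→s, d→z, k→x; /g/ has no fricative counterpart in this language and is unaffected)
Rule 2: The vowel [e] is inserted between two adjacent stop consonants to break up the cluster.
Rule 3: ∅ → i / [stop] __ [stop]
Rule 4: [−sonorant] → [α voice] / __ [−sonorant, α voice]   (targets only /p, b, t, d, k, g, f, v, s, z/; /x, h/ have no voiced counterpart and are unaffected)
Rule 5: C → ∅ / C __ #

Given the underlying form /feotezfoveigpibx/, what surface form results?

Rule 1 (intervocalic spirantization): /t/ is a stop between vowels /o/ and /e/, so it spirantizes to the fricative [s]. /feotezfoveigpibx/ → feosezfoveigpibx.
Rule 2 (stop-cluster e-epenthesis): /g/ and /p/ form a stop–stop cluster, so [e] is inserted between them. /feosezfoveigpibx/ → feosezfoveigepibx.
Rule 3 (stop-cluster i-epenthesis): no segment meets the environment; /feosezfoveigepibx/ is unchanged.
Rule 4 (regressive voicing assimilation): /z/ precedes the voiceless obstruent /f/, so it devoices to [s] by assimilation. /b/ precedes the voiceless obstruent /x/, so it devoices to [p] by assimilation. /feosezfoveigepibx/ → feosesfoveigepipx.
Rule 5 (final cluster simplification): /x/ is the second consonant of a word-final cluster /px/, so it deletes. /feosesfoveigepipx/ → feosesfoveigepip.

feosesfoveigepip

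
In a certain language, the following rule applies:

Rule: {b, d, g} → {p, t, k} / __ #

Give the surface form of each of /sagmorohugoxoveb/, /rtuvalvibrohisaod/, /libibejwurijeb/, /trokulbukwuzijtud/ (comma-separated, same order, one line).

/sagmorohugoxoveb/: /b/ is a voiced stop in word-final position, so it devoices to [p]. → [sagmorohugoxovep].
/rtuvalvibrohisaod/: /d/ is a voiced stop in word-final position, so it devoices to [t]. → [rtuvalvibrohisaot].
/libibejwurijeb/: /b/ is a voiced stop in word-final position, so it devoices to [p]. → [libibejwurijep].
/trokulbukwuzijtud/: /d/ is a voiced stop in word-final position, so it devoices to [t]. → [trokulbukwuzijtut].

sagmorohugoxovep, rtuvalvibrohisaot, libibejwurijep, trokulbukwuzijtut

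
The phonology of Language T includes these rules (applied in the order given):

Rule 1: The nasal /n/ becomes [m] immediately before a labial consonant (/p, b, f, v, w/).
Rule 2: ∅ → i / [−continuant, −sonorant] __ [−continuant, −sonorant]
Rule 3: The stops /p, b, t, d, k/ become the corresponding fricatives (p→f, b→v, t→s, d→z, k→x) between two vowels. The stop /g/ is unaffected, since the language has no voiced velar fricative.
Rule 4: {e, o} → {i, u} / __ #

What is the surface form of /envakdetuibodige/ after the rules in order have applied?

Rule 1 (nasal place assimilation): /n/ precedes the labial consonant /v/, so it assimilates in place to [m]. /envakdetuibodige/ → emvakdetuibodige.
Rule 2 (stop-cluster i-epenthesis): /k/ and /d/ form a stop–stop cluster, so [i] is inserted between them. /emvakdetuibodige/ → emvakidetuibodige.
Rule 3 (intervocalic spirantization): /k/ is a stop between vowels /a/ and /i/, so it spirantizes to the fricative [x]. /d/ is a stop between vowels /i/ and /e/, so it spirantizes to the fricative [z]. /t/ is a stop between vowels /e/ and /u/, so it spirantizes to the fricative [s]. /b/ is a stop between vowels /i/ and /o/, so it spirantizes to the fricative [v]. /d/ is a stop between vowels /o/ and /i/, so it spirantizes to the fricative [z]. /emvakidetuibodige/ → emvaxizesuivozige.
Rule 4 (final vowel raising): /e/ is a mid vowel in word-final position, so it raises to [i]. /emvaxizesuivozige/ → emvaxizesuivozigi.

emvaxizesuivozigi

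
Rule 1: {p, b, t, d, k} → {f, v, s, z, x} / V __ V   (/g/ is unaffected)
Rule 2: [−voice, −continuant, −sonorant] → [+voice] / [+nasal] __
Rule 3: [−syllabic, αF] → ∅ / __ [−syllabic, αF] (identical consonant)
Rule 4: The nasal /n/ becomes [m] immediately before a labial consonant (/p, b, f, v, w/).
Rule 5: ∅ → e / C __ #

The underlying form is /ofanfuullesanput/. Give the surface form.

Rule 1 (intervocalic spirantization): no segment meets the environment; /ofanfuullesanput/ is unchanged.
Rule 2 (post-nasal voicing): /p/ is a voiceless stop immediately after the nasal /n/, so it voices to [b]. /ofanfuullesanput/ → ofanfuullesanbut.
Rule 3 (degemination): /ll/ is a geminate; the first /l/ deletes. /ofanfuullesanbut/ → ofanfuulesanbut.
Rule 4 (nasal place assimilation): /n/ precedes the labial consonant /f/, so it assimilates in place to [m]. /n/ precedes the labial consonant /b/, so it assimilates in place to [m]. /ofanfuulesanbut/ → ofamfuulesambut.
Rule 5 (final e-epenthesis): the form ends in the consonant /t/, so [e] is inserted word-finally. /ofamfuulesambut/ → ofamfuulesambute.

ofamfuulesambute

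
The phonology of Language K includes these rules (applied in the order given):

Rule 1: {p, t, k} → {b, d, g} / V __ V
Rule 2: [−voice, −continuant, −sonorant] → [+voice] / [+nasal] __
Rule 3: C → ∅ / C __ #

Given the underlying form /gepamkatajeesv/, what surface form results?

gebamgadajees

Rule 1 (intervocalic voicing): /p/ is a voiceless stop between vowels /e/ and /a/, so it voices to [b]. /t/ is a voiceless stop between vowels /a/ and /a/, so it voices to [d]. /gepamkatajeesv/ → gebamkadajeesv.
Rule 2 (post-nasal voicing): /k/ is a voiceless stop immediately after the nasal /m/, so it voices to [g]. /gebamkadajeesv/ → gebamgadajeesv.
Rule 3 (final cluster simplification): /v/ is the second consonant of a word-final cluster /sv/, so it deletes. /gebamgadajeesv/ → gebamgadajees.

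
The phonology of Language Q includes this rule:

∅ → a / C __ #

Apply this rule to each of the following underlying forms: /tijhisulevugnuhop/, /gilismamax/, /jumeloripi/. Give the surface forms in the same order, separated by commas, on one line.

tijhisulevugnuhopa, gilismamaxa, jumeloripi

/tijhisulevugnuhop/: the form ends in the consonant /p/, so [a] is inserted word-finally. → [tijhisulevugnuhopa].
/gilismamax/: the form ends in the consonant /x/, so [a] is inserted word-finally. → [gilismamaxa].
/jumeloripi/: the rule's environment is not met; surfaces unchanged as [jumeloripi].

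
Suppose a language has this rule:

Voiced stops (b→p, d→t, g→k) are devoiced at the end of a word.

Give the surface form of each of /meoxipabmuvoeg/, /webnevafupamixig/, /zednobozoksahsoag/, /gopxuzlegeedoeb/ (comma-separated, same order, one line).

meoxipabmuvoek, webnevafupamixik, zednobozoksahsoak, gopxuzlegeedoep

/meoxipabmuvoeg/: /g/ is a voiced stop in word-final position, so it devoices to [k]. → [meoxipabmuvoek].
/webnevafupamixig/: /g/ is a voiced stop in word-final position, so it devoices to [k]. → [webnevafupamixik].
/zednobozoksahsoag/: /g/ is a voiced stop in word-final position, so it devoices to [k]. → [zednobozoksahsoak].
/gopxuzlegeedoeb/: /b/ is a voiced stop in word-final position, so it devoices to [p]. → [gopxuzlegeedoep].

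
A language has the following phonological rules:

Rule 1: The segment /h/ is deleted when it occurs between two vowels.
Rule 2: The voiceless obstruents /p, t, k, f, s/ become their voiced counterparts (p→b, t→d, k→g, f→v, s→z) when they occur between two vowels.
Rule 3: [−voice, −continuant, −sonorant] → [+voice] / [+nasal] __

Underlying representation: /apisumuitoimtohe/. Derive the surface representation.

abizumuidoimdoe

Rule 1 (intervocalic h-deletion): /h/ occurs between vowels /o/ and /e/, so it deletes. /apisumuitoimtohe/ → apisumuitoimtoe.
Rule 2 (intervocalic voicing): /p/ is a voiceless obstruent between vowels /a/ and /i/, so it voices to [b]. /s/ is a voiceless obstruent between vowels /i/ and /u/, so it voices to [z]. /t/ is a voiceless obstruent between vowels /i/ and /o/, so it voices to [d]. /apisumuitoimtoe/ → abizumuidoimtoe.
Rule 3 (post-nasal voicing): /t/ is a voiceless stop immediately after the nasal /m/, so it voices to [d]. /abizumuidoimtoe/ → abizumuidoimdoe.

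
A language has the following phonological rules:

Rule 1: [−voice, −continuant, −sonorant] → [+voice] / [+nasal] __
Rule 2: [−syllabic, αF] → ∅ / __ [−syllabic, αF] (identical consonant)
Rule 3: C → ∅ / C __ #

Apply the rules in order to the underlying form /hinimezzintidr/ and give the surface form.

hinimezindid

Rule 1 (post-nasal voicing): /t/ is a voiceless stop immediately after the nasal /n/, so it voices to [d]. /hinimezzintidr/ → hinimezzindidr.
Rule 2 (degemination): /zz/ is a geminate; the first /z/ deletes. /hinimezzindidr/ → hinimezindidr.
Rule 3 (final cluster simplification): /r/ is the second consonant of a word-final cluster /dr/, so it deletes. /hinimezindidr/ → hinimezindid.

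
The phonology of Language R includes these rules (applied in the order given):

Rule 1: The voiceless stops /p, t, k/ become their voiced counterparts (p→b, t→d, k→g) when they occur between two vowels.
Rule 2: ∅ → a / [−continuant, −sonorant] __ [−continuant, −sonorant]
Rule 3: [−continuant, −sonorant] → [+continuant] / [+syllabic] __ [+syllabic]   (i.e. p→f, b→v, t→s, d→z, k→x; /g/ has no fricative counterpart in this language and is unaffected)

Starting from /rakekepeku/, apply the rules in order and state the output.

ragegevegu

Rule 1 (intervocalic voicing): /k/ is a voiceless stop between vowels /a/ and /e/, so it voices to [g]. /k/ is a voiceless stop between vowels /e/ and /e/, so it voices to [g]. /p/ is a voiceless stop between vowels /e/ and /e/, so it voices to [b]. /k/ is a voiceless stop between vowels /e/ and /u/, so it voices to [g]. /rakekepeku/ → ragegebegu.
Rule 2 (stop-cluster a-epenthesis): no segment meets the environment; /ragegebegu/ is unchanged.
Rule 3 (intervocalic spirantization): /b/ is a stop between vowels /e/ and /e/, so it spirantizes to the fricative [v]. /ragegebegu/ → ragegevegu.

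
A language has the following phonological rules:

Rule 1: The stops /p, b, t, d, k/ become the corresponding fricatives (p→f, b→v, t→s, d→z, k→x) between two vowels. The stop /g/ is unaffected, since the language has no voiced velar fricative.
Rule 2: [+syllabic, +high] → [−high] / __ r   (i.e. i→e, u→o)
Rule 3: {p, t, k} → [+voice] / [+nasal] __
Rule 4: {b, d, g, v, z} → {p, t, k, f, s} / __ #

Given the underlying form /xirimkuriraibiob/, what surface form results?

Rule 1 (intervocalic spirantization): /b/ is a stop between vowels /i/ and /i/, so it spirantizes to the fricative [v]. /xirimkuriraibiob/ → xirimkuriraiviob.
Rule 2 (pre-rhotic lowering): /i/ is a high vowel immediately before /r/, so it lowers to [e]. /u/ is a high vowel immediately before /r/, so it lowers to [o]. /i/ is a high vowel immediately before /r/, so it lowers to [e]. /xirimkuriraiviob/ → xerimkoreraiviob.
Rule 3 (post-nasal voicing): /k/ is a voiceless stop immediately after the nasal /m/, so it voices to [g]. /xerimkoreraiviob/ → xerimgoreraiviob.
Rule 4 (final devoicing): /b/ is a voiced obstruent in word-final position, so it devoices to [p]. /xerimgoreraiviob/ → xerimgoreraiviop.

xerimgoreraiviop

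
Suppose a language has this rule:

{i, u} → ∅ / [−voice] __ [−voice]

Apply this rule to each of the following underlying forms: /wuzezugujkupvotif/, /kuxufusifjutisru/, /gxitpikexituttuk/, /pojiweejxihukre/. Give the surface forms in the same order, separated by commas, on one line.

/wuzezugujkupvotif/: /u/ is a high vowel flanked by voiceless consonants /k/ and /p/, so it deletes. /i/ is a high vowel flanked by voiceless consonants /t/ and /f/, so it deletes. → [wuzezugujkpvotf].
/kuxufusifjutisru/: /u/ is a high vowel flanked by voiceless consonants /k/ and /x/, so it deletes. /u/ is a high vowel flanked by voiceless consonants /x/ and /f/, so it deletes. /u/ is a high vowel flanked by voiceless consonants /f/ and /s/, so it deletes. /i/ is a high vowel flanked by voiceless consonants /s/ and /f/, so it deletes. /i/ is a high vowel flanked by voiceless consonants /t/ and /s/, so it deletes. → [kxfsfjutsru].
/gxitpikexituttuk/: /i/ is a high vowel flanked by voiceless consonants /x/ and /t/, so it deletes. /i/ is a high vowel flanked by voiceless consonants /p/ and /k/, so it deletes. /i/ is a high vowel flanked by voiceless consonants /x/ and /t/, so it deletes. /u/ is a high vowel flanked by voiceless consonants /t/ and /t/, so it deletes. /u/ is a high vowel flanked by voiceless consonants /t/ and /k/, so it deletes. → [gxtpkextttk].
/pojiweejxihukre/: /i/ is a high vowel flanked by voiceless consonants /x/ and /h/, so it deletes. /u/ is a high vowel flanked by voiceless consonants /h/ and /k/, so it deletes. → [pojiweejxhkre].

wuzezugujkpvotf, kxfsfjutsru, gxtpkextttk, pojiweejxhkre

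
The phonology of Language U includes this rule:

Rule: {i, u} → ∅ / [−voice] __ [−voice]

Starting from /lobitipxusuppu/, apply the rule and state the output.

/i/ is a high vowel flanked by voiceless consonants /t/ and /p/, so it deletes.
/u/ is a high vowel flanked by voiceless consonants /x/ and /s/, so it deletes.
/u/ is a high vowel flanked by voiceless consonants /s/ and /p/, so it deletes.
Surface form: [lobitpxsppu].

lobitpxsppu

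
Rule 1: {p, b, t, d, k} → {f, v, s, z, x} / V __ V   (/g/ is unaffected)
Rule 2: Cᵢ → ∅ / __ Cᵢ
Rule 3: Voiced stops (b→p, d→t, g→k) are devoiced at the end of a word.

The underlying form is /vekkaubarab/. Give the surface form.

vekauvarap

Rule 1 (intervocalic spirantization): /b/ is a stop between vowels /u/ and /a/, so it spirantizes to the fricative [v]. /vekkaubarab/ → vekkauvarab.
Rule 2 (degemination): /kk/ is a geminate; the first /k/ deletes. /vekkauvarab/ → vekauvarab.
Rule 3 (final devoicing): /b/ is a voiced stop in word-final position, so it devoices to [p]. /vekauvarab/ → vekauvarap.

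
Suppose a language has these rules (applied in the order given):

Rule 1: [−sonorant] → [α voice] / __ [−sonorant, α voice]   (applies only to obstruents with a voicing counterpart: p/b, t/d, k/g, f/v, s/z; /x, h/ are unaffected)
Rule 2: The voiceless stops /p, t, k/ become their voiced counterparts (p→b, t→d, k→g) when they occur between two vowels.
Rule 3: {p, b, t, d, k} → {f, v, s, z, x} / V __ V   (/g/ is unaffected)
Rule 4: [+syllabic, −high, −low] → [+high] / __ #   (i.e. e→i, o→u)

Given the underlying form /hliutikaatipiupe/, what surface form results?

hliuzigaaziviuvi

Rule 1 (regressive voicing assimilation): no segment meets the environment; /hliutikaatipiupe/ is unchanged.
Rule 2 (intervocalic voicing): /t/ is a voiceless stop between vowels /u/ and /i/, so it voices to [d]. /k/ is a voiceless stop between vowels /i/ and /a/, so it voices to [g]. /t/ is a voiceless stop between vowels /a/ and /i/, so it voices to [d]. /p/ is a voiceless stop between vowels /i/ and /i/, so it voices to [b]. /p/ is a voiceless stop between vowels /u/ and /e/, so it voices to [b]. /hliutikaatipiupe/ → hliudigaadibiube.
Rule 3 (intervocalic spirantization): /d/ is a stop between vowels /u/ and /i/, so it spirantizes to the fricative [z]. /d/ is a stop between vowels /a/ and /i/, so it spirantizes to the fricative [z]. /b/ is a stop between vowels /i/ and /i/, so it spirantizes to the fricative [v]. /b/ is a stop between vowels /u/ and /e/, so it spirantizes to the fricative [v]. /hliudigaadibiube/ → hliuzigaaziviuve.
Rule 4 (final vowel raising): /e/ is a mid vowel in word-final position, so it raises to [i]. /hliuzigaaziviuve/ → hliuzigaaziviuvi.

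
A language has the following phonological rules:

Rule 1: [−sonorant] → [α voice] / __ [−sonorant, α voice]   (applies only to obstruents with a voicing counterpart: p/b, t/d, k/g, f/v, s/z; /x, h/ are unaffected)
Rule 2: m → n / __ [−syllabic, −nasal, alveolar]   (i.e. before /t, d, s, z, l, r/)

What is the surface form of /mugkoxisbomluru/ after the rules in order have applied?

Rule 1 (regressive voicing assimilation): /g/ precedes the voiceless obstruent /k/, so it devoices to [k] by assimilation. /s/ precedes the voiced obstruent /b/, so it voices to [z] by assimilation. /mugkoxisbomluru/ → mukkoxizbomluru.
Rule 2 (nasal place assimilation): /m/ precedes the alveolar consonant /l/, so it assimilates in place to [n]. /mukkoxizbomluru/ → mukkoxizbonluru.

mukkoxizbonluru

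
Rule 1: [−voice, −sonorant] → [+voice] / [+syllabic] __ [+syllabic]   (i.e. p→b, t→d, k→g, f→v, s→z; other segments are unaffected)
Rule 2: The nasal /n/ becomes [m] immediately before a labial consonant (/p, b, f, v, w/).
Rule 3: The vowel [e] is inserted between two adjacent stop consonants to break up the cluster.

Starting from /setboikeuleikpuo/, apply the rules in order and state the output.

seteboigeuleikepuo

Rule 1 (intervocalic voicing): /k/ is a voiceless obstruent between vowels /i/ and /e/, so it voices to [g]. /setboikeuleikpuo/ → setboigeuleikpuo.
Rule 2 (nasal place assimilation): no segment meets the environment; /setboigeuleikpuo/ is unchanged.
Rule 3 (stop-cluster e-epenthesis): /t/ and /b/ form a stop–stop cluster, so [e] is inserted between them. /k/ and /p/ form a stop–stop cluster, so [e] is inserted between them. /setboigeuleikpuo/ → seteboigeuleikepuo.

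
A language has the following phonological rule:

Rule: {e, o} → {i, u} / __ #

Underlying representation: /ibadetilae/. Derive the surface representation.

/e/ is a mid vowel in word-final position, so it raises to [i].
The other instance of /e/ does not occur in the required environment and remains unchanged.
Surface form: [ibadetilai].

ibadetilai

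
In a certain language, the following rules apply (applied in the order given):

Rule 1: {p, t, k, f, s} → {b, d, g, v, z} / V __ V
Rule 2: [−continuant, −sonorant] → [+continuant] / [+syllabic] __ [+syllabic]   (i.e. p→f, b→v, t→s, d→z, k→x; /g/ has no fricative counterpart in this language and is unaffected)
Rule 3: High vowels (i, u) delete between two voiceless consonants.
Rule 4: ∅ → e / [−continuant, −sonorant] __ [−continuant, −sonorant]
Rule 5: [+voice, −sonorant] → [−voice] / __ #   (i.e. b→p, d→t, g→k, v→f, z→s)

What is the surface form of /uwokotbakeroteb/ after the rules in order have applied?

Rule 1 (intervocalic voicing): /k/ is a voiceless obstruent between vowels /o/ and /o/, so it voices to [g]. /k/ is a voiceless obstruent between vowels /a/ and /e/, so it voices to [g]. /t/ is a voiceless obstruent between vowels /o/ and /e/, so it voices to [d]. /uwokotbakeroteb/ → uwogotbagerodeb.
Rule 2 (intervocalic spirantization): /d/ is a stop between vowels /o/ and /e/, so it spirantizes to the fricative [z]. /uwogotbagerodeb/ → uwogotbagerozeb.
Rule 3 (high vowel syncope): no segment meets the environment; /uwogotbagerozeb/ is unchanged.
Rule 4 (stop-cluster e-epenthesis): /t/ and /b/ form a stop–stop cluster, so [e] is inserted between them. /uwogotbagerozeb/ → uwogotebagerozeb.
Rule 5 (final devoicing): /b/ is a voiced obstruent in word-final position, so it devoices to [p]. /uwogotebagerozeb/ → uwogotebagerozep.

uwogotebagerozep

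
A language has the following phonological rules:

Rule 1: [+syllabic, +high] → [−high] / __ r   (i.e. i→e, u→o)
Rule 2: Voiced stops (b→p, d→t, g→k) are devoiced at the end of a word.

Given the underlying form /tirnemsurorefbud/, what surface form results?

ternemsororefbut

Rule 1 (pre-rhotic lowering): /i/ is a high vowel immediately before /r/, so it lowers to [e]. /u/ is a high vowel immediately before /r/, so it lowers to [o]. /tirnemsurorefbud/ → ternemsororefbud.
Rule 2 (final devoicing): /d/ is a voiced stop in word-final position, so it devoices to [t]. /ternemsororefbud/ → ternemsororefbut.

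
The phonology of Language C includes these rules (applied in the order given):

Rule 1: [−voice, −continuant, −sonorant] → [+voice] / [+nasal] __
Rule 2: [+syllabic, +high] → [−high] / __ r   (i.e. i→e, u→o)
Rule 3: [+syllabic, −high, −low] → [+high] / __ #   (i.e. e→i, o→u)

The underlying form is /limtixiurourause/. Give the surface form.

limdixioroorausi

Rule 1 (post-nasal voicing): /t/ is a voiceless stop immediately after the nasal /m/, so it voices to [d]. /limtixiurourause/ → limdixiurourause.
Rule 2 (pre-rhotic lowering): /u/ is a high vowel immediately before /r/, so it lowers to [o]. /u/ is a high vowel immediately before /r/, so it lowers to [o]. /limdixiurourause/ → limdixioroorause.
Rule 3 (final vowel raising): /e/ is a mid vowel in word-final position, so it raises to [i]. /limdixioroorause/ → limdixioroorausi.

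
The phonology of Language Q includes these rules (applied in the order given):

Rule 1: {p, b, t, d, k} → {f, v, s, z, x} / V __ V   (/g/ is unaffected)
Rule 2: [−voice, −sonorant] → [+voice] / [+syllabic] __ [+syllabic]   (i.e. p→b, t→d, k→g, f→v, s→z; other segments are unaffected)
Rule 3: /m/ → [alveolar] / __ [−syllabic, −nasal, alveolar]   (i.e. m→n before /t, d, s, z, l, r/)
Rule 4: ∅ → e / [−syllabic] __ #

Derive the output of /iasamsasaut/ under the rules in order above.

Rule 1 (intervocalic spirantization): no segment meets the environment; /iasamsasaut/ is unchanged.
Rule 2 (intervocalic voicing): /s/ is a voiceless obstruent between vowels /a/ and /a/, so it voices to [z]. /s/ is a voiceless obstruent between vowels /a/ and /a/, so it voices to [z]. /iasamsasaut/ → iazamsazaut.
Rule 3 (nasal place assimilation): /m/ precedes the alveolar consonant /s/, so it assimilates in place to [n]. /iazamsazaut/ → iazansazaut.
Rule 4 (final e-epenthesis): the form ends in the consonant /t/, so [e] is inserted word-finally. /iazansazaut/ → iazansazaute.

iazansazaute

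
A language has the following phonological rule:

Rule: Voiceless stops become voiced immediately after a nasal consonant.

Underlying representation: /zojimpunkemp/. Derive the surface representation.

/p/ is a voiceless stop immediately after the nasal /m/, so it voices to [b].
/k/ is a voiceless stop immediately after the nasal /n/, so it voices to [g].
/p/ is a voiceless stop immediately after the nasal /m/, so it voices to [b].
Surface form: [zojimbungemb].

zojimbungemb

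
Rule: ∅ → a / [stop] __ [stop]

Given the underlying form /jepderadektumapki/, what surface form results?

jepaderadekatumapaki

/p/ and /d/ form a stop–stop cluster, so [a] is inserted between them.
/k/ and /t/ form a stop–stop cluster, so [a] is inserted between them.
/p/ and /k/ form a stop–stop cluster, so [a] is inserted between them.
Surface form: [jepaderadekatumapaki].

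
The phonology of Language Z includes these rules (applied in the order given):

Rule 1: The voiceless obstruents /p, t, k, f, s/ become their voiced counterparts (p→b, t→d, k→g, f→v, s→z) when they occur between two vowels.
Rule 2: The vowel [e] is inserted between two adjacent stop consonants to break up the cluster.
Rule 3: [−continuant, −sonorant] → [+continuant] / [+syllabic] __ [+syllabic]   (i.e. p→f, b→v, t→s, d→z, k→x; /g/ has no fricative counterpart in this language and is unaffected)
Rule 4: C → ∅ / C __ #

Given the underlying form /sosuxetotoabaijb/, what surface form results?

Rule 1 (intervocalic voicing): /s/ is a voiceless obstruent between vowels /o/ and /u/, so it voices to [z]. /t/ is a voiceless obstruent between vowels /e/ and /o/, so it voices to [d]. /t/ is a voiceless obstruent between vowels /o/ and /o/, so it voices to [d]. /sosuxetotoabaijb/ → sozuxedodoabaijb.
Rule 2 (stop-cluster e-epenthesis): no segment meets the environment; /sozuxedodoabaijb/ is unchanged.
Rule 3 (intervocalic spirantization): /d/ is a stop between vowels /e/ and /o/, so it spirantizes to the fricative [z]. /d/ is a stop between vowels /o/ and /o/, so it spirantizes to the fricative [z]. /b/ is a stop between vowels /a/ and /a/, so it spirantizes to the fricative [v]. /sozuxedodoabaijb/ → sozuxezozoavaijb.
Rule 4 (final cluster simplification): /b/ is the second consonant of a word-final cluster /jb/, so it deletes. /sozuxezozoavaijb/ → sozuxezozoavaij.

sozuxezozoavaij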